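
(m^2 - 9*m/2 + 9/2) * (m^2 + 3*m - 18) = m^4 - 3*m^3/2 - 27*m^2 + 189*m/2 - 81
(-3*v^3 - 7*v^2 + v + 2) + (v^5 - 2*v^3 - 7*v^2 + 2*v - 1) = v^5 - 5*v^3 - 14*v^2 + 3*v + 1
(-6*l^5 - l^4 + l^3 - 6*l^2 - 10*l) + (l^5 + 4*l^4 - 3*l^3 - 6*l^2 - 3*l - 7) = -5*l^5 + 3*l^4 - 2*l^3 - 12*l^2 - 13*l - 7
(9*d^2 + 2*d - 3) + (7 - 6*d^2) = 3*d^2 + 2*d + 4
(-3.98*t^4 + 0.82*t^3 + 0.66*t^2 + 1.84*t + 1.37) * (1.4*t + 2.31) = -5.572*t^5 - 8.0458*t^4 + 2.8182*t^3 + 4.1006*t^2 + 6.1684*t + 3.1647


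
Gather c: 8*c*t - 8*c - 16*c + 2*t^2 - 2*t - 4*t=c*(8*t - 24) + 2*t^2 - 6*t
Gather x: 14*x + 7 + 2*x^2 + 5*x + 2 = 2*x^2 + 19*x + 9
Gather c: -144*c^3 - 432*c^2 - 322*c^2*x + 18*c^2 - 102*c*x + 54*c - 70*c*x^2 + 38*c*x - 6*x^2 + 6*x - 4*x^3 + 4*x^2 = -144*c^3 + c^2*(-322*x - 414) + c*(-70*x^2 - 64*x + 54) - 4*x^3 - 2*x^2 + 6*x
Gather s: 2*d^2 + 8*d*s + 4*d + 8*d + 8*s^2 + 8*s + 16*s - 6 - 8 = 2*d^2 + 12*d + 8*s^2 + s*(8*d + 24) - 14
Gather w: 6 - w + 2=8 - w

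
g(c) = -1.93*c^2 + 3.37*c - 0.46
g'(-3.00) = 14.95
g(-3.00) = -27.94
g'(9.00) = -31.37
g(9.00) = -126.46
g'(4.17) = -12.73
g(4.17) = -19.97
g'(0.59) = 1.09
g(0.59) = 0.86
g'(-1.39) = 8.74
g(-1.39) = -8.87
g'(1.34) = -1.80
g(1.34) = 0.59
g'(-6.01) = 26.57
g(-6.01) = -90.43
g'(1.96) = -4.20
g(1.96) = -1.27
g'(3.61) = -10.56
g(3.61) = -13.45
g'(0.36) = 1.98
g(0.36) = 0.50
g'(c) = 3.37 - 3.86*c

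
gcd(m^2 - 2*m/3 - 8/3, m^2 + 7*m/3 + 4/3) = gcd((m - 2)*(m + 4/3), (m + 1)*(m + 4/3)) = m + 4/3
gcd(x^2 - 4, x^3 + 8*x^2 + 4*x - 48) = x - 2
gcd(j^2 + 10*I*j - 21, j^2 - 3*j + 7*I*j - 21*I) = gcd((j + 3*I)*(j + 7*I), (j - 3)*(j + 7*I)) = j + 7*I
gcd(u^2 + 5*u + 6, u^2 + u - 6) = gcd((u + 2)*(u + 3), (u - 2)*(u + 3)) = u + 3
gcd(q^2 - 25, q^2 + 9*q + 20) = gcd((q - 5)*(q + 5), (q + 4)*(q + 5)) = q + 5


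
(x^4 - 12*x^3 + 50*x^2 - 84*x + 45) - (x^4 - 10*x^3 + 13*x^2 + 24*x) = -2*x^3 + 37*x^2 - 108*x + 45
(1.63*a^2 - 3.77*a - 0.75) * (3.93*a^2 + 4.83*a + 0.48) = 6.4059*a^4 - 6.9432*a^3 - 20.3742*a^2 - 5.4321*a - 0.36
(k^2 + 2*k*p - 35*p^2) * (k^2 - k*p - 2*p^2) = k^4 + k^3*p - 39*k^2*p^2 + 31*k*p^3 + 70*p^4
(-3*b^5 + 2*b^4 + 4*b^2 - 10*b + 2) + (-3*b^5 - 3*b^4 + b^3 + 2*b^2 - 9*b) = -6*b^5 - b^4 + b^3 + 6*b^2 - 19*b + 2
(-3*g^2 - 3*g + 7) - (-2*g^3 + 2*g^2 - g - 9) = 2*g^3 - 5*g^2 - 2*g + 16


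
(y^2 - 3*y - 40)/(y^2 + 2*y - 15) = (y - 8)/(y - 3)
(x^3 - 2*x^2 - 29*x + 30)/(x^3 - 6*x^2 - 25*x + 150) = (x - 1)/(x - 5)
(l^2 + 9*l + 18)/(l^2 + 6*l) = (l + 3)/l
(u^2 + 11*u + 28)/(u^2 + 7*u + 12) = (u + 7)/(u + 3)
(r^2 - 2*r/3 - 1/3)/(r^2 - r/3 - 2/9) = 3*(r - 1)/(3*r - 2)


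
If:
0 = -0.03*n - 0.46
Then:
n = -15.33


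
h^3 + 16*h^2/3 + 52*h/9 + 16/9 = (h + 2/3)^2*(h + 4)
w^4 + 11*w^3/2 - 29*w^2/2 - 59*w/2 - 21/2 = (w - 3)*(w + 1/2)*(w + 1)*(w + 7)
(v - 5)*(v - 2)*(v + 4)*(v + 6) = v^4 + 3*v^3 - 36*v^2 - 68*v + 240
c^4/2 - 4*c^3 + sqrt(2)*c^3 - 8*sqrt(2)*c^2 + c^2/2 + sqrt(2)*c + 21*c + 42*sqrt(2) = (c/2 + 1)*(c - 7)*(c - 3)*(c + 2*sqrt(2))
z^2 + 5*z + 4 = (z + 1)*(z + 4)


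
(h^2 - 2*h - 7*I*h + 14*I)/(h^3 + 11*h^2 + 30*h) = (h^2 - 2*h - 7*I*h + 14*I)/(h*(h^2 + 11*h + 30))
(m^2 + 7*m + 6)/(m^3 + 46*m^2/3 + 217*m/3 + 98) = 3*(m + 1)/(3*m^2 + 28*m + 49)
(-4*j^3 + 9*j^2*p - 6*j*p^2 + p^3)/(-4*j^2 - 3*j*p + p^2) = (j^2 - 2*j*p + p^2)/(j + p)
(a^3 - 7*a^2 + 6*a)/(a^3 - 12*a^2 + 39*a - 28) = a*(a - 6)/(a^2 - 11*a + 28)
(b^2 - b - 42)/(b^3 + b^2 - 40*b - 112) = (b + 6)/(b^2 + 8*b + 16)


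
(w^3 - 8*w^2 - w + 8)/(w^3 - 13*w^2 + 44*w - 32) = (w + 1)/(w - 4)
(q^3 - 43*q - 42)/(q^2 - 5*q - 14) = (q^2 + 7*q + 6)/(q + 2)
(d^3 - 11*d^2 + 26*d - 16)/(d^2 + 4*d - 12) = (d^2 - 9*d + 8)/(d + 6)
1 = 1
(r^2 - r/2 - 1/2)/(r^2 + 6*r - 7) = (r + 1/2)/(r + 7)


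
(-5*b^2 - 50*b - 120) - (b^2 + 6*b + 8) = -6*b^2 - 56*b - 128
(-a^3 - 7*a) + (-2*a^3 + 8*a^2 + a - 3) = -3*a^3 + 8*a^2 - 6*a - 3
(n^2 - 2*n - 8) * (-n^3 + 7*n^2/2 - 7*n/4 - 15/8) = -n^5 + 11*n^4/2 - 3*n^3/4 - 211*n^2/8 + 71*n/4 + 15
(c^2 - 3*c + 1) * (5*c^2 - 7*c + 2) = 5*c^4 - 22*c^3 + 28*c^2 - 13*c + 2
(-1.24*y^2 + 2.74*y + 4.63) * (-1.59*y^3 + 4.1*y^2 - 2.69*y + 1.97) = 1.9716*y^5 - 9.4406*y^4 + 7.2079*y^3 + 9.1696*y^2 - 7.0569*y + 9.1211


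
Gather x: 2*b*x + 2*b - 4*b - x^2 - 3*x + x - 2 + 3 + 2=-2*b - x^2 + x*(2*b - 2) + 3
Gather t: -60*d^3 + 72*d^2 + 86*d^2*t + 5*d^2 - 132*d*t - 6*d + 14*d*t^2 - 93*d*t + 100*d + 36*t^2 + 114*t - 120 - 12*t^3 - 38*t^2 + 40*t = -60*d^3 + 77*d^2 + 94*d - 12*t^3 + t^2*(14*d - 2) + t*(86*d^2 - 225*d + 154) - 120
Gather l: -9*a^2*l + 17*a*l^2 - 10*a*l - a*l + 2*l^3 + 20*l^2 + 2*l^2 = 2*l^3 + l^2*(17*a + 22) + l*(-9*a^2 - 11*a)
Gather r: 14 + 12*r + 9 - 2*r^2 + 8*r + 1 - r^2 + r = -3*r^2 + 21*r + 24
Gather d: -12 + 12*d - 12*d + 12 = 0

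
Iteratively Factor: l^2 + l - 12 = (l - 3)*(l + 4)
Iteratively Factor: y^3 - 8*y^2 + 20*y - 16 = (y - 2)*(y^2 - 6*y + 8) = (y - 2)^2*(y - 4)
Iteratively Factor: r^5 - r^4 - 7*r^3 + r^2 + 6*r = (r - 3)*(r^4 + 2*r^3 - r^2 - 2*r) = r*(r - 3)*(r^3 + 2*r^2 - r - 2) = r*(r - 3)*(r - 1)*(r^2 + 3*r + 2) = r*(r - 3)*(r - 1)*(r + 1)*(r + 2)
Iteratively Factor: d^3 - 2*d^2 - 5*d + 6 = (d - 3)*(d^2 + d - 2) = (d - 3)*(d - 1)*(d + 2)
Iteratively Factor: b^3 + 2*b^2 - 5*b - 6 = (b - 2)*(b^2 + 4*b + 3) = (b - 2)*(b + 1)*(b + 3)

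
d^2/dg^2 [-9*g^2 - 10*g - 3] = -18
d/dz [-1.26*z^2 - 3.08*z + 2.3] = -2.52*z - 3.08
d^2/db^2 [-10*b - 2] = 0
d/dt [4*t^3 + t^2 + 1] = 2*t*(6*t + 1)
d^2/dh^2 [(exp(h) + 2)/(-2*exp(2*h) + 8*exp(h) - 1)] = (-4*exp(4*h) - 48*exp(3*h) + 108*exp(2*h) - 120*exp(h) - 17)*exp(h)/(8*exp(6*h) - 96*exp(5*h) + 396*exp(4*h) - 608*exp(3*h) + 198*exp(2*h) - 24*exp(h) + 1)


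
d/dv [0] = 0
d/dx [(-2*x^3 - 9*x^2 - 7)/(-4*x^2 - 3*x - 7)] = (8*x^4 + 12*x^3 + 69*x^2 + 70*x - 21)/(16*x^4 + 24*x^3 + 65*x^2 + 42*x + 49)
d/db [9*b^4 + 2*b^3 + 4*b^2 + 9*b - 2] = 36*b^3 + 6*b^2 + 8*b + 9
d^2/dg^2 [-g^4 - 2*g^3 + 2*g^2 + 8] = -12*g^2 - 12*g + 4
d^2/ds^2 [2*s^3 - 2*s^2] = 12*s - 4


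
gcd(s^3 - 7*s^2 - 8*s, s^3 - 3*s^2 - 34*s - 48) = s - 8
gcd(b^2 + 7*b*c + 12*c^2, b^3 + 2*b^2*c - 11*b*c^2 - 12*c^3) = b + 4*c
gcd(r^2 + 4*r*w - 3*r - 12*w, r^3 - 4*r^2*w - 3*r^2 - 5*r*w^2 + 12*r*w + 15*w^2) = r - 3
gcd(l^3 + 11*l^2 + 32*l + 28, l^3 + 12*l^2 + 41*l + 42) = l^2 + 9*l + 14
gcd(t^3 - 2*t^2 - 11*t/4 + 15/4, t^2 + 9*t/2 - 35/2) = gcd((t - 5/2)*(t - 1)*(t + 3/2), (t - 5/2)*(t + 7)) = t - 5/2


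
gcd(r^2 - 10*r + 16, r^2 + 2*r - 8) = r - 2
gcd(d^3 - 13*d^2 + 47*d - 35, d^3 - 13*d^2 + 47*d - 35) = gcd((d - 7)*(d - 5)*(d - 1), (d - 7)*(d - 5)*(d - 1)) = d^3 - 13*d^2 + 47*d - 35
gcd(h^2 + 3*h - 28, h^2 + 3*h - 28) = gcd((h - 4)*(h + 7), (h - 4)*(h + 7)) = h^2 + 3*h - 28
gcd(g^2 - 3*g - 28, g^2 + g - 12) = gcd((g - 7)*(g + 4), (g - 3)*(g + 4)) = g + 4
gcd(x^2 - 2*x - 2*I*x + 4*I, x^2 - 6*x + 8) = x - 2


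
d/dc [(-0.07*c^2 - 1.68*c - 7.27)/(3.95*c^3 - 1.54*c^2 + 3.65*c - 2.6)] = (0.2765*c^4 + 13.272*c^3 + 83.3068*c^2 - 22.0276*c + 30.9035)/(15.6025*c^6 - 12.166*c^5 + 31.2066*c^4 - 31.782*c^3 + 21.3305*c^2 - 18.98*c + 6.76)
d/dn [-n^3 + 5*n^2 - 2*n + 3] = -3*n^2 + 10*n - 2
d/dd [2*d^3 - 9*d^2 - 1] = 6*d*(d - 3)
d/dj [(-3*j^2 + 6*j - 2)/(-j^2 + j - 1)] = (3*j^2 + 2*j - 4)/(j^4 - 2*j^3 + 3*j^2 - 2*j + 1)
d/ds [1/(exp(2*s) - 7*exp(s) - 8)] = (7 - 2*exp(s))*exp(s)/(-exp(2*s) + 7*exp(s) + 8)^2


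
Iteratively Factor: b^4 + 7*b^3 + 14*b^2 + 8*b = (b + 2)*(b^3 + 5*b^2 + 4*b) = (b + 1)*(b + 2)*(b^2 + 4*b) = (b + 1)*(b + 2)*(b + 4)*(b)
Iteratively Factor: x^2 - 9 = (x + 3)*(x - 3)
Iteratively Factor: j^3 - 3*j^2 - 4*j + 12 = (j - 3)*(j^2 - 4) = (j - 3)*(j + 2)*(j - 2)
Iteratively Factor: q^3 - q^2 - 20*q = (q + 4)*(q^2 - 5*q) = q*(q + 4)*(q - 5)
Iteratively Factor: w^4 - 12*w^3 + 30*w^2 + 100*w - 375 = (w - 5)*(w^3 - 7*w^2 - 5*w + 75) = (w - 5)*(w + 3)*(w^2 - 10*w + 25) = (w - 5)^2*(w + 3)*(w - 5)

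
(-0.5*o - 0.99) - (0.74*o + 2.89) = -1.24*o - 3.88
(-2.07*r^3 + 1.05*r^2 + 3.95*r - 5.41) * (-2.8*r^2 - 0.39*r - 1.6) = 5.796*r^5 - 2.1327*r^4 - 8.1575*r^3 + 11.9275*r^2 - 4.2101*r + 8.656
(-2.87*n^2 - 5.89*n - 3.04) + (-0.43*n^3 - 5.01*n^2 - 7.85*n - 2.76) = -0.43*n^3 - 7.88*n^2 - 13.74*n - 5.8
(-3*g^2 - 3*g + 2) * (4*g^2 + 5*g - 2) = -12*g^4 - 27*g^3 - g^2 + 16*g - 4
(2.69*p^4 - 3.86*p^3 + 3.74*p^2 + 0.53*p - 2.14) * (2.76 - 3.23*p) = -8.6887*p^5 + 19.8922*p^4 - 22.7338*p^3 + 8.6105*p^2 + 8.375*p - 5.9064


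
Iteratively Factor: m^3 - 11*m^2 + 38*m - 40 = (m - 4)*(m^2 - 7*m + 10) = (m - 5)*(m - 4)*(m - 2)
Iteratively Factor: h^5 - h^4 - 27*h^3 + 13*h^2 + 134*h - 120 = (h - 2)*(h^4 + h^3 - 25*h^2 - 37*h + 60) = (h - 2)*(h + 3)*(h^3 - 2*h^2 - 19*h + 20) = (h - 2)*(h + 3)*(h + 4)*(h^2 - 6*h + 5) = (h - 5)*(h - 2)*(h + 3)*(h + 4)*(h - 1)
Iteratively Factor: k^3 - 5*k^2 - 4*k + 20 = (k - 2)*(k^2 - 3*k - 10) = (k - 5)*(k - 2)*(k + 2)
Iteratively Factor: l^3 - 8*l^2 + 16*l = (l)*(l^2 - 8*l + 16) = l*(l - 4)*(l - 4)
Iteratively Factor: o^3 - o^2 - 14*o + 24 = (o - 2)*(o^2 + o - 12) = (o - 3)*(o - 2)*(o + 4)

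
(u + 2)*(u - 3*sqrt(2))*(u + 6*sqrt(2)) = u^3 + 2*u^2 + 3*sqrt(2)*u^2 - 36*u + 6*sqrt(2)*u - 72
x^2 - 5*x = x*(x - 5)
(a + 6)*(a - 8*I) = a^2 + 6*a - 8*I*a - 48*I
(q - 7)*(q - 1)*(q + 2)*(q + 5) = q^4 - q^3 - 39*q^2 - 31*q + 70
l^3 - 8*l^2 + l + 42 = (l - 7)*(l - 3)*(l + 2)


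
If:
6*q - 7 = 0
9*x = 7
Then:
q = 7/6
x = 7/9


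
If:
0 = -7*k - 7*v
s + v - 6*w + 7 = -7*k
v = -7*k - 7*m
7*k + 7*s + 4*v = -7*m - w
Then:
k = 43*w/45 - 49/45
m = 14/15 - 86*w/105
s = 4*w/15 - 7/15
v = 49/45 - 43*w/45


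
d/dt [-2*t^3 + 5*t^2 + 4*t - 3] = -6*t^2 + 10*t + 4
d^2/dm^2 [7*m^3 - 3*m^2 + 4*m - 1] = 42*m - 6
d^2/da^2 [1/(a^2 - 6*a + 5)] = 2*(-a^2 + 6*a + 4*(a - 3)^2 - 5)/(a^2 - 6*a + 5)^3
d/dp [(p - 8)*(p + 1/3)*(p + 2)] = 3*p^2 - 34*p/3 - 18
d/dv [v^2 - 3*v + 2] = 2*v - 3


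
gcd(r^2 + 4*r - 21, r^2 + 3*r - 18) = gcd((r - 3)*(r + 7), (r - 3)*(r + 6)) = r - 3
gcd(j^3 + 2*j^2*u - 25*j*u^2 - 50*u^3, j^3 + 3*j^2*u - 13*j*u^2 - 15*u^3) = j + 5*u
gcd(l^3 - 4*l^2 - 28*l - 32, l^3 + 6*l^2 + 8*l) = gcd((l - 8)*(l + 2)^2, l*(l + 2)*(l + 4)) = l + 2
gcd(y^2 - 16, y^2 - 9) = 1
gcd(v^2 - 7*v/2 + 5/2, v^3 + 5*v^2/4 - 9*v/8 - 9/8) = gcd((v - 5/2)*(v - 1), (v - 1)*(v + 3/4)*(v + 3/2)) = v - 1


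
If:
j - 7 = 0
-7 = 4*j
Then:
No Solution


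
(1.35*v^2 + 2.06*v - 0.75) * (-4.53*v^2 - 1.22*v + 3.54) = -6.1155*v^4 - 10.9788*v^3 + 5.6633*v^2 + 8.2074*v - 2.655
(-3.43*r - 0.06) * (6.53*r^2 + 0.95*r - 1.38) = -22.3979*r^3 - 3.6503*r^2 + 4.6764*r + 0.0828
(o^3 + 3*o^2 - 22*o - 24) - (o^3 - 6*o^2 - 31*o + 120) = 9*o^2 + 9*o - 144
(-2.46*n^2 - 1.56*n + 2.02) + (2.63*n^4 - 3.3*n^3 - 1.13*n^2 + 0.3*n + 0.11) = 2.63*n^4 - 3.3*n^3 - 3.59*n^2 - 1.26*n + 2.13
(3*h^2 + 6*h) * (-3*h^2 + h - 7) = -9*h^4 - 15*h^3 - 15*h^2 - 42*h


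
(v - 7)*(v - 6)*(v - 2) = v^3 - 15*v^2 + 68*v - 84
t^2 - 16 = (t - 4)*(t + 4)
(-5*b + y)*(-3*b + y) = 15*b^2 - 8*b*y + y^2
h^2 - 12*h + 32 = (h - 8)*(h - 4)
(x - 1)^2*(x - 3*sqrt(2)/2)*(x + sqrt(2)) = x^4 - 2*x^3 - sqrt(2)*x^3/2 - 2*x^2 + sqrt(2)*x^2 - sqrt(2)*x/2 + 6*x - 3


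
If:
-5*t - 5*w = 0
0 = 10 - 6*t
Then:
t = 5/3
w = -5/3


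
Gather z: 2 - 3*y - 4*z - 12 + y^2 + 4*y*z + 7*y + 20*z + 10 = y^2 + 4*y + z*(4*y + 16)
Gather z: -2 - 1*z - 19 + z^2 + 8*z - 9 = z^2 + 7*z - 30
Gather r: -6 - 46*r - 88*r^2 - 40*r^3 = -40*r^3 - 88*r^2 - 46*r - 6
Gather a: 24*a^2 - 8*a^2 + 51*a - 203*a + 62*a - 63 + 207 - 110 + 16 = 16*a^2 - 90*a + 50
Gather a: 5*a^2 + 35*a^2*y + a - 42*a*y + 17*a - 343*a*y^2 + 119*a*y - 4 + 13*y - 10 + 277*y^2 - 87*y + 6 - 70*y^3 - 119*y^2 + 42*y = a^2*(35*y + 5) + a*(-343*y^2 + 77*y + 18) - 70*y^3 + 158*y^2 - 32*y - 8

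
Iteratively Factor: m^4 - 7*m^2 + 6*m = (m + 3)*(m^3 - 3*m^2 + 2*m) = m*(m + 3)*(m^2 - 3*m + 2) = m*(m - 1)*(m + 3)*(m - 2)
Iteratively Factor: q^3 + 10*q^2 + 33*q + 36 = (q + 4)*(q^2 + 6*q + 9) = (q + 3)*(q + 4)*(q + 3)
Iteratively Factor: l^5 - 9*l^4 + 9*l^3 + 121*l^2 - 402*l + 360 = (l - 2)*(l^4 - 7*l^3 - 5*l^2 + 111*l - 180) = (l - 3)*(l - 2)*(l^3 - 4*l^2 - 17*l + 60) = (l - 3)^2*(l - 2)*(l^2 - l - 20) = (l - 3)^2*(l - 2)*(l + 4)*(l - 5)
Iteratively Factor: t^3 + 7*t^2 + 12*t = (t)*(t^2 + 7*t + 12) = t*(t + 4)*(t + 3)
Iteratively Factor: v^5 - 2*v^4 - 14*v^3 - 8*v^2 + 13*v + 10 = (v - 5)*(v^4 + 3*v^3 + v^2 - 3*v - 2) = (v - 5)*(v + 2)*(v^3 + v^2 - v - 1) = (v - 5)*(v + 1)*(v + 2)*(v^2 - 1) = (v - 5)*(v - 1)*(v + 1)*(v + 2)*(v + 1)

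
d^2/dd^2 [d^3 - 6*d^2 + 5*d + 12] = 6*d - 12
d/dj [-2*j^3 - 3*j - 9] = -6*j^2 - 3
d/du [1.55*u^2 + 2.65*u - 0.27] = 3.1*u + 2.65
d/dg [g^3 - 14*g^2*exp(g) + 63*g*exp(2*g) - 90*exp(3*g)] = -14*g^2*exp(g) + 3*g^2 + 126*g*exp(2*g) - 28*g*exp(g) - 270*exp(3*g) + 63*exp(2*g)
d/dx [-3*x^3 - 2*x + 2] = -9*x^2 - 2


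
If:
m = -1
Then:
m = -1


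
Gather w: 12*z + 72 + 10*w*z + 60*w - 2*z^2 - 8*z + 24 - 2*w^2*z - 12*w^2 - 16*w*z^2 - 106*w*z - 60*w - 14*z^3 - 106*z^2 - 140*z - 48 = w^2*(-2*z - 12) + w*(-16*z^2 - 96*z) - 14*z^3 - 108*z^2 - 136*z + 48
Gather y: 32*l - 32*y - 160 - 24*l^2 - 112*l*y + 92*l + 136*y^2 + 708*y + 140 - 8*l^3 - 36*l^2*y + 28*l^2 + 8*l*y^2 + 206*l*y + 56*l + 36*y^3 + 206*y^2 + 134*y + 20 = -8*l^3 + 4*l^2 + 180*l + 36*y^3 + y^2*(8*l + 342) + y*(-36*l^2 + 94*l + 810)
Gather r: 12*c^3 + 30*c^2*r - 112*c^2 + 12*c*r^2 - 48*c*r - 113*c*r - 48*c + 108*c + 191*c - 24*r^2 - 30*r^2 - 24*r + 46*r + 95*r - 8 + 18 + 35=12*c^3 - 112*c^2 + 251*c + r^2*(12*c - 54) + r*(30*c^2 - 161*c + 117) + 45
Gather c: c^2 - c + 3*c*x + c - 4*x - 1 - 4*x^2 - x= c^2 + 3*c*x - 4*x^2 - 5*x - 1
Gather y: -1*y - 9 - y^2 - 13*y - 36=-y^2 - 14*y - 45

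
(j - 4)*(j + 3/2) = j^2 - 5*j/2 - 6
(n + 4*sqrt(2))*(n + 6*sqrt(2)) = n^2 + 10*sqrt(2)*n + 48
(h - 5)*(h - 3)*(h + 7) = h^3 - h^2 - 41*h + 105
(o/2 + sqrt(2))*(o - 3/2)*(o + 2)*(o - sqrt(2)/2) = o^4/2 + o^3/4 + 3*sqrt(2)*o^3/4 - 5*o^2/2 + 3*sqrt(2)*o^2/8 - 9*sqrt(2)*o/4 - o/2 + 3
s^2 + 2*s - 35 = (s - 5)*(s + 7)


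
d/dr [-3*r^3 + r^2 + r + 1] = -9*r^2 + 2*r + 1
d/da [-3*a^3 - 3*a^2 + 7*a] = -9*a^2 - 6*a + 7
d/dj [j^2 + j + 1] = 2*j + 1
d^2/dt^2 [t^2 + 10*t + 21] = 2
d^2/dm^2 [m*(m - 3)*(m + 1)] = 6*m - 4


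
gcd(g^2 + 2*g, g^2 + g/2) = g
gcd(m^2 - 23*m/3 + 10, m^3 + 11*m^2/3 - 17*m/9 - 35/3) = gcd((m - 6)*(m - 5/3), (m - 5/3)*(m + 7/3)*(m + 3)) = m - 5/3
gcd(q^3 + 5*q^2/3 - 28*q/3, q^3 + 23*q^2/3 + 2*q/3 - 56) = q^2 + 5*q/3 - 28/3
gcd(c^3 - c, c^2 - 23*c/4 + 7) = 1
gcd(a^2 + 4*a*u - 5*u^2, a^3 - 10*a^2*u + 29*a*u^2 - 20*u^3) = -a + u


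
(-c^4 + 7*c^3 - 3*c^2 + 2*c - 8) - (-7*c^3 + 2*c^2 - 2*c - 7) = -c^4 + 14*c^3 - 5*c^2 + 4*c - 1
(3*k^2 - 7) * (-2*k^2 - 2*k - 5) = -6*k^4 - 6*k^3 - k^2 + 14*k + 35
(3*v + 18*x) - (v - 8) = 2*v + 18*x + 8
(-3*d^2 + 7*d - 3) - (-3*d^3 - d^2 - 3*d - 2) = 3*d^3 - 2*d^2 + 10*d - 1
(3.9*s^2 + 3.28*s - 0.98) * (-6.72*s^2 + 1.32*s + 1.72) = -26.208*s^4 - 16.8936*s^3 + 17.6232*s^2 + 4.348*s - 1.6856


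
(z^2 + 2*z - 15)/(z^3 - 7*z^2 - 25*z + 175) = (z - 3)/(z^2 - 12*z + 35)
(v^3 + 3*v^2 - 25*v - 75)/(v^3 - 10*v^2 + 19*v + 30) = (v^2 + 8*v + 15)/(v^2 - 5*v - 6)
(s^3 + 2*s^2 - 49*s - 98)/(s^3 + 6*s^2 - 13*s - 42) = (s - 7)/(s - 3)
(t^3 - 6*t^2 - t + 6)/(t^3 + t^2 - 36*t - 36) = (t - 1)/(t + 6)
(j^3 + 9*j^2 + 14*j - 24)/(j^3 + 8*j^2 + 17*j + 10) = (j^3 + 9*j^2 + 14*j - 24)/(j^3 + 8*j^2 + 17*j + 10)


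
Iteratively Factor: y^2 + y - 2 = (y + 2)*(y - 1)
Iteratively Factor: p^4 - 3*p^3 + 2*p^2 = (p)*(p^3 - 3*p^2 + 2*p) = p*(p - 1)*(p^2 - 2*p) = p^2*(p - 1)*(p - 2)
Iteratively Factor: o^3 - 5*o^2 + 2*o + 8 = (o - 2)*(o^2 - 3*o - 4) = (o - 2)*(o + 1)*(o - 4)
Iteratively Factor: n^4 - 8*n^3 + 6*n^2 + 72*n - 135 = (n - 3)*(n^3 - 5*n^2 - 9*n + 45) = (n - 3)^2*(n^2 - 2*n - 15) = (n - 5)*(n - 3)^2*(n + 3)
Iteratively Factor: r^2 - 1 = (r + 1)*(r - 1)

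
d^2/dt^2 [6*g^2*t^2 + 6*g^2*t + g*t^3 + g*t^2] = 2*g*(6*g + 3*t + 1)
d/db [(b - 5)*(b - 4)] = 2*b - 9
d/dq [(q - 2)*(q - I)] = 2*q - 2 - I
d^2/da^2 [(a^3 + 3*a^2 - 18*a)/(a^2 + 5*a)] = -16/(a^3 + 15*a^2 + 75*a + 125)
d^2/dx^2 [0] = 0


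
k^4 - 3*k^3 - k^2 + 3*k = k*(k - 3)*(k - 1)*(k + 1)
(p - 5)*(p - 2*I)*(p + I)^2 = p^4 - 5*p^3 + 3*p^2 - 15*p + 2*I*p - 10*I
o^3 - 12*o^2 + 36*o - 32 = (o - 8)*(o - 2)^2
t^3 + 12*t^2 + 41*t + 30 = (t + 1)*(t + 5)*(t + 6)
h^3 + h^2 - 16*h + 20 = (h - 2)^2*(h + 5)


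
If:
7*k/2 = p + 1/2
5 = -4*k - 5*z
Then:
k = -5*z/4 - 5/4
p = -35*z/8 - 39/8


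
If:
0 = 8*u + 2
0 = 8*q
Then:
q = 0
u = -1/4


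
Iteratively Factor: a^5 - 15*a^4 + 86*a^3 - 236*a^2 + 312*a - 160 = (a - 2)*(a^4 - 13*a^3 + 60*a^2 - 116*a + 80) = (a - 4)*(a - 2)*(a^3 - 9*a^2 + 24*a - 20) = (a - 5)*(a - 4)*(a - 2)*(a^2 - 4*a + 4) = (a - 5)*(a - 4)*(a - 2)^2*(a - 2)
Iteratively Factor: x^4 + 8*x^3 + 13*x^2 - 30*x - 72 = (x + 3)*(x^3 + 5*x^2 - 2*x - 24) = (x - 2)*(x + 3)*(x^2 + 7*x + 12) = (x - 2)*(x + 3)^2*(x + 4)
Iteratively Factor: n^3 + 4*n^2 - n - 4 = (n - 1)*(n^2 + 5*n + 4) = (n - 1)*(n + 1)*(n + 4)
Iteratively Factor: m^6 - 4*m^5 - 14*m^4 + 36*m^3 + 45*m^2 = (m)*(m^5 - 4*m^4 - 14*m^3 + 36*m^2 + 45*m) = m*(m + 3)*(m^4 - 7*m^3 + 7*m^2 + 15*m) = m*(m - 3)*(m + 3)*(m^3 - 4*m^2 - 5*m) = m^2*(m - 3)*(m + 3)*(m^2 - 4*m - 5) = m^2*(m - 5)*(m - 3)*(m + 3)*(m + 1)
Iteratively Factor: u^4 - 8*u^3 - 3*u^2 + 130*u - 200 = (u - 5)*(u^3 - 3*u^2 - 18*u + 40) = (u - 5)*(u + 4)*(u^2 - 7*u + 10) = (u - 5)*(u - 2)*(u + 4)*(u - 5)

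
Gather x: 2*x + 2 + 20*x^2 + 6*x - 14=20*x^2 + 8*x - 12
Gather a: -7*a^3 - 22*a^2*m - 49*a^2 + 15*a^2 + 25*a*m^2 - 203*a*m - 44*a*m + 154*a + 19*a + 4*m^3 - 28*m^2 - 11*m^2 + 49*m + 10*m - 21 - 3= -7*a^3 + a^2*(-22*m - 34) + a*(25*m^2 - 247*m + 173) + 4*m^3 - 39*m^2 + 59*m - 24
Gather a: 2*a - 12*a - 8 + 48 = 40 - 10*a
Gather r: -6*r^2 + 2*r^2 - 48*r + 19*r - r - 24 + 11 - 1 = -4*r^2 - 30*r - 14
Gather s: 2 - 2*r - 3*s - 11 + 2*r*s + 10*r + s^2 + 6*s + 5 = 8*r + s^2 + s*(2*r + 3) - 4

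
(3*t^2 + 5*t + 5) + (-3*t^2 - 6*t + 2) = 7 - t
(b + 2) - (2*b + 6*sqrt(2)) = -b - 6*sqrt(2) + 2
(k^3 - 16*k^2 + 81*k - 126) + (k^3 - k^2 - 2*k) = 2*k^3 - 17*k^2 + 79*k - 126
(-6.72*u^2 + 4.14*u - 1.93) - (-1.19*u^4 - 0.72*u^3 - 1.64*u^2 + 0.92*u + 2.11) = 1.19*u^4 + 0.72*u^3 - 5.08*u^2 + 3.22*u - 4.04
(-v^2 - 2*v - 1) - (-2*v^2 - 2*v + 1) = v^2 - 2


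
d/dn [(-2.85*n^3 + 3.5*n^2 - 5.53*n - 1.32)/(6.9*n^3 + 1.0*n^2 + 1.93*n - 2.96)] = (7.105427357601e-15*n^5 - 27.0*n^4 + 65.313*n^3 + 64.917*n^2 - 18.08*n + 18.9164)/(47.61*n^6 + 13.8*n^5 + 27.634*n^4 - 36.988*n^3 - 2.1951*n^2 - 11.4256*n + 8.7616)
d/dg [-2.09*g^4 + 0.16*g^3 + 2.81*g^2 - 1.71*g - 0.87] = -8.36*g^3 + 0.48*g^2 + 5.62*g - 1.71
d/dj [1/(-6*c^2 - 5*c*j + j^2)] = (5*c - 2*j)/(6*c^2 + 5*c*j - j^2)^2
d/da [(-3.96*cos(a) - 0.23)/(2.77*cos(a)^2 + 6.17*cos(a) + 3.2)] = (-10.9692*cos(a)^2 - 1.2742*cos(a) + 11.2529)*sin(a)/(7.6729*cos(a)^4 + 34.1818*cos(a)^3 + 55.7969*cos(a)^2 + 39.488*cos(a) + 10.24)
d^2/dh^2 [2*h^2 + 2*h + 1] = 4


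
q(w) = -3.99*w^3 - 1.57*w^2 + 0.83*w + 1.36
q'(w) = -11.97*w^2 - 3.14*w + 0.83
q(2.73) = -89.26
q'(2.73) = -96.95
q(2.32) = -54.99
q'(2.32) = -70.88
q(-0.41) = 1.03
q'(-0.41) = 0.11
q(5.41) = -671.88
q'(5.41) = -366.50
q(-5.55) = 630.50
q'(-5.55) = -350.45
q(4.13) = -303.07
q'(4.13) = -216.31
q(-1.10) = 3.86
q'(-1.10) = -10.20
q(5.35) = -650.13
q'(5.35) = -358.58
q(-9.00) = 2775.43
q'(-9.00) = -940.48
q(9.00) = -3027.05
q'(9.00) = -997.00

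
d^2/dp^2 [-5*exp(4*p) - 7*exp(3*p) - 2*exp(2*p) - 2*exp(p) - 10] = (-80*exp(3*p) - 63*exp(2*p) - 8*exp(p) - 2)*exp(p)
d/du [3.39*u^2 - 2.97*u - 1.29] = 6.78*u - 2.97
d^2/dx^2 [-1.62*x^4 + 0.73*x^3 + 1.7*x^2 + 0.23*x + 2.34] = -19.44*x^2 + 4.38*x + 3.4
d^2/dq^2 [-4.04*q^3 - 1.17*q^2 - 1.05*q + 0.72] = -24.24*q - 2.34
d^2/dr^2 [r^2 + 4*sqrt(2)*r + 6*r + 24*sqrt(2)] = 2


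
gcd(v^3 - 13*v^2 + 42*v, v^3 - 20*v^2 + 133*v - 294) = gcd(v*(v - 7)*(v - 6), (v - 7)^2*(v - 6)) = v^2 - 13*v + 42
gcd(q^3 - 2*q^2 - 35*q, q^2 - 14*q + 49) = q - 7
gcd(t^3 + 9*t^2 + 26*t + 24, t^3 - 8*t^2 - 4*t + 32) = t + 2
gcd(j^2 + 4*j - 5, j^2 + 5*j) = j + 5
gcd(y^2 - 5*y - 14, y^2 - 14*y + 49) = y - 7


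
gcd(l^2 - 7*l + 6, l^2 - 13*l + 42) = l - 6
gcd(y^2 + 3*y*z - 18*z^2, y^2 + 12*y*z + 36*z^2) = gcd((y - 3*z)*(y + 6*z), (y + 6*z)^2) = y + 6*z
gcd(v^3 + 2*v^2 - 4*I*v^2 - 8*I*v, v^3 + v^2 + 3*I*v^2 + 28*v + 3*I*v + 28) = v - 4*I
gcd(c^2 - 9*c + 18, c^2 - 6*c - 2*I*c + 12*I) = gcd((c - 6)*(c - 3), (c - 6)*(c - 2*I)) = c - 6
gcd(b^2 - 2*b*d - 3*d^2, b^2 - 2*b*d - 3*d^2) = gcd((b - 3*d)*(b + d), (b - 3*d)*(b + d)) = b^2 - 2*b*d - 3*d^2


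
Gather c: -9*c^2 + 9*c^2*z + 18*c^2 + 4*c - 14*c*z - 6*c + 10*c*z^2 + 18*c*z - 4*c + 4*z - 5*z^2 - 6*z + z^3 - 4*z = c^2*(9*z + 9) + c*(10*z^2 + 4*z - 6) + z^3 - 5*z^2 - 6*z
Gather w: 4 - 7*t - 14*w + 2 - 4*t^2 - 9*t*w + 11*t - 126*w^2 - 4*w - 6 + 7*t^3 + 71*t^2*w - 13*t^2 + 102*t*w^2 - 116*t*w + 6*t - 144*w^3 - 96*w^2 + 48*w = 7*t^3 - 17*t^2 + 10*t - 144*w^3 + w^2*(102*t - 222) + w*(71*t^2 - 125*t + 30)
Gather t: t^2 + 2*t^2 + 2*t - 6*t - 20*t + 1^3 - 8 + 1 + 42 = 3*t^2 - 24*t + 36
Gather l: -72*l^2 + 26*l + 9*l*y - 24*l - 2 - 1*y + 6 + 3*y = -72*l^2 + l*(9*y + 2) + 2*y + 4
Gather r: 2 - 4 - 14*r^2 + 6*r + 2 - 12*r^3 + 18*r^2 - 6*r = -12*r^3 + 4*r^2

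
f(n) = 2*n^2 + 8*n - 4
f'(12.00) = 56.00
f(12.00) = 380.00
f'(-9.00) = -28.00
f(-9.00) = 86.00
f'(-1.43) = 2.28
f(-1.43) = -11.35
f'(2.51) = 18.04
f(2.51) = 28.68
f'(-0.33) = 6.68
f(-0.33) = -6.42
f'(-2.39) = -1.56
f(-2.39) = -11.70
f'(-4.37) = -9.48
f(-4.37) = -0.77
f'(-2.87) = -3.48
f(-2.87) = -10.49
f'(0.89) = 11.56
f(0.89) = 4.70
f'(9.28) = 45.12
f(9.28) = 242.48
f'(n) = 4*n + 8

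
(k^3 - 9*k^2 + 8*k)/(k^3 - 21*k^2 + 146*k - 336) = k*(k - 1)/(k^2 - 13*k + 42)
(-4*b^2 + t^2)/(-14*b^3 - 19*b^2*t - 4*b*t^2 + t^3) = (-2*b + t)/(-7*b^2 - 6*b*t + t^2)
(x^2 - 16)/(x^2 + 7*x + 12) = (x - 4)/(x + 3)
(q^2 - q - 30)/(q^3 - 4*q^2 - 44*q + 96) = (q^2 - q - 30)/(q^3 - 4*q^2 - 44*q + 96)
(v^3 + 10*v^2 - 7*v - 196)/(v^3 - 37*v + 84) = (v + 7)/(v - 3)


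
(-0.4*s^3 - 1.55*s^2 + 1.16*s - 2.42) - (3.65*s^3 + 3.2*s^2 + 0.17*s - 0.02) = -4.05*s^3 - 4.75*s^2 + 0.99*s - 2.4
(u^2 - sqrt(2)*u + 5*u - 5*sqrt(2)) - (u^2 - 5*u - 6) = -sqrt(2)*u + 10*u - 5*sqrt(2) + 6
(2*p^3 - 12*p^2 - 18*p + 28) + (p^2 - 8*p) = 2*p^3 - 11*p^2 - 26*p + 28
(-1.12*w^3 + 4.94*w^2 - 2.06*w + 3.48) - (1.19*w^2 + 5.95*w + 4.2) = -1.12*w^3 + 3.75*w^2 - 8.01*w - 0.72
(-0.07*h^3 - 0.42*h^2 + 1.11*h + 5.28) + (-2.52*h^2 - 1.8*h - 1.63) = -0.07*h^3 - 2.94*h^2 - 0.69*h + 3.65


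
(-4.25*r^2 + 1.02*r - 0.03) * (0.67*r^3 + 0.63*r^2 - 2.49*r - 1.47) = -2.8475*r^5 - 1.9941*r^4 + 11.205*r^3 + 3.6888*r^2 - 1.4247*r + 0.0441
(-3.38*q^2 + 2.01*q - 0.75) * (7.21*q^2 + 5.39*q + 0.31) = -24.3698*q^4 - 3.7261*q^3 + 4.3786*q^2 - 3.4194*q - 0.2325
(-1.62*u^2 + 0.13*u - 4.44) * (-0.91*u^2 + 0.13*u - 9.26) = 1.4742*u^4 - 0.3289*u^3 + 19.0585*u^2 - 1.781*u + 41.1144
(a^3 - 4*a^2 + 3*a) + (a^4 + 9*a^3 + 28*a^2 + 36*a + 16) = a^4 + 10*a^3 + 24*a^2 + 39*a + 16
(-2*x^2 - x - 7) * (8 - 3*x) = 6*x^3 - 13*x^2 + 13*x - 56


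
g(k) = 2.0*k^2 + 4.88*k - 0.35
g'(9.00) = 40.88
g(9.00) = 205.57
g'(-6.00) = -19.12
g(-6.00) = 42.37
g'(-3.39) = -8.68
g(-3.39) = 6.09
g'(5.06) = 25.12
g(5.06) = 75.55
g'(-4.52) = -13.20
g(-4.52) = 18.45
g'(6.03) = 29.00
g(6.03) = 101.80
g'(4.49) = 22.84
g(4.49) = 61.88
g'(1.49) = 10.84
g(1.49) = 11.36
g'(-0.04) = 4.72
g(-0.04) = -0.54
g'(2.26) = 13.92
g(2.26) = 20.89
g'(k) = 4.0*k + 4.88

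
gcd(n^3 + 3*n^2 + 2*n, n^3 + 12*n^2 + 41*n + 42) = n + 2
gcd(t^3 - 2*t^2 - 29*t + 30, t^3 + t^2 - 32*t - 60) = t^2 - t - 30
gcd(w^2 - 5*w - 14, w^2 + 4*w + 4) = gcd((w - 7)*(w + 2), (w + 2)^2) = w + 2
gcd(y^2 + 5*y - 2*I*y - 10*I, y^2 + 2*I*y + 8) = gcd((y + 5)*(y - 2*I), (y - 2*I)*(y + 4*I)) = y - 2*I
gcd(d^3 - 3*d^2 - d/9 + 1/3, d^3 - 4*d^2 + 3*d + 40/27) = d + 1/3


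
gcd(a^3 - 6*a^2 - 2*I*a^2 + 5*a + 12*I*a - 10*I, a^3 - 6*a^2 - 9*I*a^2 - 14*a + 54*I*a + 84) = a - 2*I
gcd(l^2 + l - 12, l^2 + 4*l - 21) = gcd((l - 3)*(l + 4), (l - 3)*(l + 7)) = l - 3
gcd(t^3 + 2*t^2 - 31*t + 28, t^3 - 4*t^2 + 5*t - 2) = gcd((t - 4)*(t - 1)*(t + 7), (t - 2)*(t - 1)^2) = t - 1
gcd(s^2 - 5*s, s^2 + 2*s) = s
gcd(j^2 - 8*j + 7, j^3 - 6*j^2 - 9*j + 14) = j^2 - 8*j + 7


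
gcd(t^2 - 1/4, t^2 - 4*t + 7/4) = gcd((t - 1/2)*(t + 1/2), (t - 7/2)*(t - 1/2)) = t - 1/2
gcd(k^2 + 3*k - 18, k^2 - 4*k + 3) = k - 3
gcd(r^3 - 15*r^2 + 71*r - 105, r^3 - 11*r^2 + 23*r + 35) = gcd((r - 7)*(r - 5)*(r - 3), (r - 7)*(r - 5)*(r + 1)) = r^2 - 12*r + 35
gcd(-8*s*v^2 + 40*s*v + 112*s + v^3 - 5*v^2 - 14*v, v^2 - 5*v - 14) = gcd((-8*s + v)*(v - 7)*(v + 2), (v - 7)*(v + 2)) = v^2 - 5*v - 14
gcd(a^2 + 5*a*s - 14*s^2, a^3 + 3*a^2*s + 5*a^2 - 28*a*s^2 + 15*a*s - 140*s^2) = a + 7*s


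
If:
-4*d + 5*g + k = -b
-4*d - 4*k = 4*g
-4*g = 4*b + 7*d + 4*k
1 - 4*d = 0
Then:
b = -3/16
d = 1/4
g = 23/64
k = -39/64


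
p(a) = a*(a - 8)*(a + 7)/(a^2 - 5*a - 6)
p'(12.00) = 1.66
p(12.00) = 11.69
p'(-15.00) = 1.09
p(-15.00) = -9.39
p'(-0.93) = 1575.81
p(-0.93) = -103.92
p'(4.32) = 9.17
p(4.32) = 20.14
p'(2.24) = 3.31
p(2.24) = 9.79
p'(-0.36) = 20.38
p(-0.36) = -4.91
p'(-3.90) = 2.14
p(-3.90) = 5.01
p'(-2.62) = 4.24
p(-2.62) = 8.73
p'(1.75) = 3.25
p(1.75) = 8.19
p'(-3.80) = 2.22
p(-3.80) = 5.23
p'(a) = a*(5 - 2*a)*(a - 8)*(a + 7)/(a^2 - 5*a - 6)^2 + a*(a - 8)/(a^2 - 5*a - 6) + a*(a + 7)/(a^2 - 5*a - 6) + (a - 8)*(a + 7)/(a^2 - 5*a - 6)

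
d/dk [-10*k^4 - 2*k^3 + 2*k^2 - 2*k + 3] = -40*k^3 - 6*k^2 + 4*k - 2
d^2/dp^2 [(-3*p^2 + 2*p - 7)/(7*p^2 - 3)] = 4*(49*p^3 - 609*p^2 + 63*p - 87)/(343*p^6 - 441*p^4 + 189*p^2 - 27)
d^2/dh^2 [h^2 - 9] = 2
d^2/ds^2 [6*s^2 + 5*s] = 12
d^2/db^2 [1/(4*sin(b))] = (cos(b)^2 + 1)/(4*sin(b)^3)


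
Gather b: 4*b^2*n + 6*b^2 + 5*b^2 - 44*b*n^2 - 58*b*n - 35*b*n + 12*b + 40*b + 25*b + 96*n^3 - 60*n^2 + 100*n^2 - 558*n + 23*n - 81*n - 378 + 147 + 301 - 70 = b^2*(4*n + 11) + b*(-44*n^2 - 93*n + 77) + 96*n^3 + 40*n^2 - 616*n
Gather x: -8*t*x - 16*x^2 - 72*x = -16*x^2 + x*(-8*t - 72)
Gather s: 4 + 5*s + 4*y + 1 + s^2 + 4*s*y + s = s^2 + s*(4*y + 6) + 4*y + 5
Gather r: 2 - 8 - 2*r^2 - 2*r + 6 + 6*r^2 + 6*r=4*r^2 + 4*r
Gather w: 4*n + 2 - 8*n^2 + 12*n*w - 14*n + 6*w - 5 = -8*n^2 - 10*n + w*(12*n + 6) - 3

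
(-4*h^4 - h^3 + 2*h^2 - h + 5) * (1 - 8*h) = 32*h^5 + 4*h^4 - 17*h^3 + 10*h^2 - 41*h + 5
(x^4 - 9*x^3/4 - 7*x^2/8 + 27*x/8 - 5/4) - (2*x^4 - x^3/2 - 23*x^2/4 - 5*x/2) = -x^4 - 7*x^3/4 + 39*x^2/8 + 47*x/8 - 5/4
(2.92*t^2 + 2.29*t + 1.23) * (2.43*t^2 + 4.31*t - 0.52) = 7.0956*t^4 + 18.1499*t^3 + 11.3404*t^2 + 4.1105*t - 0.6396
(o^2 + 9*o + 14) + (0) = o^2 + 9*o + 14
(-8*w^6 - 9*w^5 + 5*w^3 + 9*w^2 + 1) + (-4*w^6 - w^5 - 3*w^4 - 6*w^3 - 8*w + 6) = -12*w^6 - 10*w^5 - 3*w^4 - w^3 + 9*w^2 - 8*w + 7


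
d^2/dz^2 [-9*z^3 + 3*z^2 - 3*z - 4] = 6 - 54*z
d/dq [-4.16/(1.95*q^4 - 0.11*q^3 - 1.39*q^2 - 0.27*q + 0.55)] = (32.448*q^3 - 1.3728*q^2 - 11.5648*q - 1.1232)/(-1.95*q^4 + 0.11*q^3 + 1.39*q^2 + 0.27*q - 0.55)^2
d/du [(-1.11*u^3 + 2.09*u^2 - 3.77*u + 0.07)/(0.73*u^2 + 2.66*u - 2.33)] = (-0.8103*u^4 - 5.9052*u^3 + 16.0704*u^2 - 9.8416*u + 8.5979)/(0.5329*u^4 + 3.8836*u^3 + 3.6738*u^2 - 12.3956*u + 5.4289)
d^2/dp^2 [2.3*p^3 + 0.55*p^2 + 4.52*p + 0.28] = 13.8*p + 1.1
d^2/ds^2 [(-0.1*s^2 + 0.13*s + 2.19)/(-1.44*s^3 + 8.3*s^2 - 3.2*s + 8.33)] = (0.41472*s^6 - 1.617408*s^5 - 47.936448*s^4 + 424.19004*s^3 - 1025.959632*s^2 + 245.309892*s + 264.92484)/(2.985984*s^9 - 51.63264*s^8 + 317.51136*s^7 - 853.084664*s^6 + 1302.94176*s^5 - 2206.84494*s^4 + 1659.996848*s^3 - 1983.68121*s^2 + 666.13344*s - 578.009537)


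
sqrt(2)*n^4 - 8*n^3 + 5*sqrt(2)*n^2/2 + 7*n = n*(n - 7*sqrt(2)/2)*(n - sqrt(2))*(sqrt(2)*n + 1)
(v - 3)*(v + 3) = v^2 - 9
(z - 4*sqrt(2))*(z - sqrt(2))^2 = z^3 - 6*sqrt(2)*z^2 + 18*z - 8*sqrt(2)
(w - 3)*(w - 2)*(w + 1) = w^3 - 4*w^2 + w + 6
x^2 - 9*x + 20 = (x - 5)*(x - 4)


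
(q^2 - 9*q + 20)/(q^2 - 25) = (q - 4)/(q + 5)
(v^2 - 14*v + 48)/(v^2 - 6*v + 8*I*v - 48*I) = (v - 8)/(v + 8*I)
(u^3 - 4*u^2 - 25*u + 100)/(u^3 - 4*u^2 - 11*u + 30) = (u^2 + u - 20)/(u^2 + u - 6)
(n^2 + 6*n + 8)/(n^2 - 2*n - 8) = (n + 4)/(n - 4)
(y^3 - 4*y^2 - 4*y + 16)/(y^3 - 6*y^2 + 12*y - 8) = (y^2 - 2*y - 8)/(y^2 - 4*y + 4)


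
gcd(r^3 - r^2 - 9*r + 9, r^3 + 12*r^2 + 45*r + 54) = r + 3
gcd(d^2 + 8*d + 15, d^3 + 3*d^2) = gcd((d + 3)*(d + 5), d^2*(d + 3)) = d + 3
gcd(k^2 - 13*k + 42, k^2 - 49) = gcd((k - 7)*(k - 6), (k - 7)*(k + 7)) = k - 7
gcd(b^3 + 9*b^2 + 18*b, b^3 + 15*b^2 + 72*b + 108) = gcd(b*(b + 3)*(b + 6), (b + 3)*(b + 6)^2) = b^2 + 9*b + 18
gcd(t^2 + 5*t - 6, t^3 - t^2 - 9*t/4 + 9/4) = t - 1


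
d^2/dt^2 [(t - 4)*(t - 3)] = 2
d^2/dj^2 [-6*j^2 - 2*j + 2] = -12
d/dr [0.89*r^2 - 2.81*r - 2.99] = 1.78*r - 2.81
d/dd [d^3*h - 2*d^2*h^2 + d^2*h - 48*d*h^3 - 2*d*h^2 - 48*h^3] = h*(3*d^2 - 4*d*h + 2*d - 48*h^2 - 2*h)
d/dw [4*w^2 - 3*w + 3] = 8*w - 3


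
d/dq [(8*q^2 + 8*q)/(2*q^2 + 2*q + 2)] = 4*(2*q + 1)/(q^4 + 2*q^3 + 3*q^2 + 2*q + 1)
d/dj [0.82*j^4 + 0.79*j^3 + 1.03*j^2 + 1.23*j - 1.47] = 3.28*j^3 + 2.37*j^2 + 2.06*j + 1.23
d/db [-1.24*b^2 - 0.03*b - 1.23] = -2.48*b - 0.03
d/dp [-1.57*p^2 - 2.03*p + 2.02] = -3.14*p - 2.03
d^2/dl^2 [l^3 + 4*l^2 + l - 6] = 6*l + 8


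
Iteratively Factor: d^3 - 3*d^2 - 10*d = (d - 5)*(d^2 + 2*d) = d*(d - 5)*(d + 2)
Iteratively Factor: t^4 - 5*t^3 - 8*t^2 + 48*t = (t - 4)*(t^3 - t^2 - 12*t) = (t - 4)^2*(t^2 + 3*t) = (t - 4)^2*(t + 3)*(t)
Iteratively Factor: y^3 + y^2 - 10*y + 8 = (y + 4)*(y^2 - 3*y + 2) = (y - 2)*(y + 4)*(y - 1)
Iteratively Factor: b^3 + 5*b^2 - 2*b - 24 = (b - 2)*(b^2 + 7*b + 12) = (b - 2)*(b + 4)*(b + 3)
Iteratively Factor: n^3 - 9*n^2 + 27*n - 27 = (n - 3)*(n^2 - 6*n + 9) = (n - 3)^2*(n - 3)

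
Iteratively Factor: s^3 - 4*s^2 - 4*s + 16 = (s + 2)*(s^2 - 6*s + 8) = (s - 4)*(s + 2)*(s - 2)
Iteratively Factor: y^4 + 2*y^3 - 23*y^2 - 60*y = (y + 3)*(y^3 - y^2 - 20*y) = y*(y + 3)*(y^2 - y - 20) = y*(y - 5)*(y + 3)*(y + 4)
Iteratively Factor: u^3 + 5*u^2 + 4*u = (u + 1)*(u^2 + 4*u) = (u + 1)*(u + 4)*(u)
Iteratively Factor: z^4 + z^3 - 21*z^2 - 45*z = (z + 3)*(z^3 - 2*z^2 - 15*z) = (z - 5)*(z + 3)*(z^2 + 3*z) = (z - 5)*(z + 3)^2*(z)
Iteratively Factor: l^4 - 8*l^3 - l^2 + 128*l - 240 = (l + 4)*(l^3 - 12*l^2 + 47*l - 60) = (l - 5)*(l + 4)*(l^2 - 7*l + 12) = (l - 5)*(l - 3)*(l + 4)*(l - 4)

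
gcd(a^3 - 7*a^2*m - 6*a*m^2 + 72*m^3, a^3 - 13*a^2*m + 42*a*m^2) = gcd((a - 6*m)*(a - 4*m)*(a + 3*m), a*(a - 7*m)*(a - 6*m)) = a - 6*m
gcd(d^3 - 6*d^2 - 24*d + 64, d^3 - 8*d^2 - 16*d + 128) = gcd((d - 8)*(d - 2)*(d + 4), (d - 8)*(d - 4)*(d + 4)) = d^2 - 4*d - 32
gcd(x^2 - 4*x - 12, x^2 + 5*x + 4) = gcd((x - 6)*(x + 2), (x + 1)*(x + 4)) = 1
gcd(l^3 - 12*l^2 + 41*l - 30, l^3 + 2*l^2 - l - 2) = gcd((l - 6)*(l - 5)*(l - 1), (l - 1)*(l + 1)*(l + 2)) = l - 1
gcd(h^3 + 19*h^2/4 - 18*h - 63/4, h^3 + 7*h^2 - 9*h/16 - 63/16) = h^2 + 31*h/4 + 21/4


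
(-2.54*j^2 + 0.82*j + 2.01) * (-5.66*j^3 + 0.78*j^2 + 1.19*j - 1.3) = 14.3764*j^5 - 6.6224*j^4 - 13.7596*j^3 + 5.8456*j^2 + 1.3259*j - 2.613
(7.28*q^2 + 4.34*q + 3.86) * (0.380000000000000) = 2.7664*q^2 + 1.6492*q + 1.4668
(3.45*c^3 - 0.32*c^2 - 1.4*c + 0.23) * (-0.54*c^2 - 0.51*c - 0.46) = -1.863*c^5 - 1.5867*c^4 - 0.6678*c^3 + 0.737*c^2 + 0.5267*c - 0.1058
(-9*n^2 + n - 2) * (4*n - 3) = -36*n^3 + 31*n^2 - 11*n + 6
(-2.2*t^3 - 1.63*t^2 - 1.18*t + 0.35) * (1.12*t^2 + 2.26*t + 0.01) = -2.464*t^5 - 6.7976*t^4 - 5.0274*t^3 - 2.2911*t^2 + 0.7792*t + 0.0035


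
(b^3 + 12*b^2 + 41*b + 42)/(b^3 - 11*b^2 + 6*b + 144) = (b^2 + 9*b + 14)/(b^2 - 14*b + 48)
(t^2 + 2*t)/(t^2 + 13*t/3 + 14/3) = 3*t/(3*t + 7)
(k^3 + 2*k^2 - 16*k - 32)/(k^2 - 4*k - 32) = (k^2 - 2*k - 8)/(k - 8)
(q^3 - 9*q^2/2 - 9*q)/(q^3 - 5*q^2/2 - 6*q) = (q - 6)/(q - 4)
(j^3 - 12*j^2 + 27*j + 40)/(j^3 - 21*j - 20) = (j - 8)/(j + 4)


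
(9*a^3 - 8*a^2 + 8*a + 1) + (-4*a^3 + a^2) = 5*a^3 - 7*a^2 + 8*a + 1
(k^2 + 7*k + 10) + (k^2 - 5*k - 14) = 2*k^2 + 2*k - 4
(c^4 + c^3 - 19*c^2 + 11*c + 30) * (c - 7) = c^5 - 6*c^4 - 26*c^3 + 144*c^2 - 47*c - 210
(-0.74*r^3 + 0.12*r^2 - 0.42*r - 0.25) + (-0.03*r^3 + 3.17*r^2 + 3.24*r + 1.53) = -0.77*r^3 + 3.29*r^2 + 2.82*r + 1.28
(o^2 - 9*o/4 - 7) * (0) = 0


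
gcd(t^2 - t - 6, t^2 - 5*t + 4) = 1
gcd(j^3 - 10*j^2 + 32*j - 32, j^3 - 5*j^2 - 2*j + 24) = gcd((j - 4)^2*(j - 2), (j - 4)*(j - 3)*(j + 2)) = j - 4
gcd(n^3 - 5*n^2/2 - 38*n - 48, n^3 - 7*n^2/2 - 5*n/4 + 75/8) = n + 3/2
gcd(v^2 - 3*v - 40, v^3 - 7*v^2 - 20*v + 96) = v - 8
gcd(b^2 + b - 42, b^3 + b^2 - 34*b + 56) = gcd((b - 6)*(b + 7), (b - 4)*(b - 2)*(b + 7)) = b + 7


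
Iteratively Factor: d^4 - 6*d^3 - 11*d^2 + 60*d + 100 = (d + 2)*(d^3 - 8*d^2 + 5*d + 50) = (d + 2)^2*(d^2 - 10*d + 25) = (d - 5)*(d + 2)^2*(d - 5)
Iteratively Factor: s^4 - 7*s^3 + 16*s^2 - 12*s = (s - 2)*(s^3 - 5*s^2 + 6*s) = (s - 3)*(s - 2)*(s^2 - 2*s) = s*(s - 3)*(s - 2)*(s - 2)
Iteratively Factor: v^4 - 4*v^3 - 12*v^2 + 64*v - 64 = (v - 2)*(v^3 - 2*v^2 - 16*v + 32) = (v - 4)*(v - 2)*(v^2 + 2*v - 8) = (v - 4)*(v - 2)*(v + 4)*(v - 2)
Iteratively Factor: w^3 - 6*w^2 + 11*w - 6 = (w - 2)*(w^2 - 4*w + 3) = (w - 3)*(w - 2)*(w - 1)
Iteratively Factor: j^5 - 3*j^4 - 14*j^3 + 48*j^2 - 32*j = (j + 4)*(j^4 - 7*j^3 + 14*j^2 - 8*j) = j*(j + 4)*(j^3 - 7*j^2 + 14*j - 8) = j*(j - 4)*(j + 4)*(j^2 - 3*j + 2) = j*(j - 4)*(j - 1)*(j + 4)*(j - 2)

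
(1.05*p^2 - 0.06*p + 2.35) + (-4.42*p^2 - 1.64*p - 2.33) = -3.37*p^2 - 1.7*p + 0.02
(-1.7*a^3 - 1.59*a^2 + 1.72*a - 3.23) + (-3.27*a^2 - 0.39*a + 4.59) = -1.7*a^3 - 4.86*a^2 + 1.33*a + 1.36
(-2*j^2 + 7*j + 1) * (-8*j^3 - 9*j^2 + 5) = 16*j^5 - 38*j^4 - 71*j^3 - 19*j^2 + 35*j + 5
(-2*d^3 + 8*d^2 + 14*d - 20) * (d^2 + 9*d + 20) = -2*d^5 - 10*d^4 + 46*d^3 + 266*d^2 + 100*d - 400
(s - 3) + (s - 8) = 2*s - 11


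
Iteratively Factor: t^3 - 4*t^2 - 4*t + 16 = (t - 2)*(t^2 - 2*t - 8) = (t - 2)*(t + 2)*(t - 4)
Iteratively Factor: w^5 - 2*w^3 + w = (w + 1)*(w^4 - w^3 - w^2 + w) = (w - 1)*(w + 1)*(w^3 - w) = w*(w - 1)*(w + 1)*(w^2 - 1) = w*(w - 1)*(w + 1)^2*(w - 1)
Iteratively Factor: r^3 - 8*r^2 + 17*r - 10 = (r - 1)*(r^2 - 7*r + 10) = (r - 2)*(r - 1)*(r - 5)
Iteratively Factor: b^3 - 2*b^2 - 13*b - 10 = (b + 2)*(b^2 - 4*b - 5) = (b - 5)*(b + 2)*(b + 1)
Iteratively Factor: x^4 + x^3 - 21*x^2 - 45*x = (x + 3)*(x^3 - 2*x^2 - 15*x) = x*(x + 3)*(x^2 - 2*x - 15) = x*(x - 5)*(x + 3)*(x + 3)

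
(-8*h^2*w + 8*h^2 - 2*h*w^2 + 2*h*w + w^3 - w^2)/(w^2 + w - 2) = (-8*h^2 - 2*h*w + w^2)/(w + 2)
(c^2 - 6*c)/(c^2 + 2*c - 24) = c*(c - 6)/(c^2 + 2*c - 24)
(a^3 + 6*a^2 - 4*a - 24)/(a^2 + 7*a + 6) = (a^2 - 4)/(a + 1)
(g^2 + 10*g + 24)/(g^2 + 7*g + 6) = (g + 4)/(g + 1)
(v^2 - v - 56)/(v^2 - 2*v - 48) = (v + 7)/(v + 6)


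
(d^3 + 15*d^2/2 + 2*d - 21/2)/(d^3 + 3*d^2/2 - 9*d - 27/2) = (d^2 + 6*d - 7)/(d^2 - 9)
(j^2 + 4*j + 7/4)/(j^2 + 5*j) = (j^2 + 4*j + 7/4)/(j*(j + 5))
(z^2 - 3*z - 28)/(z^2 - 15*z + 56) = (z + 4)/(z - 8)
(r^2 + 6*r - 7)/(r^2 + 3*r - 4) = (r + 7)/(r + 4)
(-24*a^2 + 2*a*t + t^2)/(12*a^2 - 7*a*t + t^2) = (6*a + t)/(-3*a + t)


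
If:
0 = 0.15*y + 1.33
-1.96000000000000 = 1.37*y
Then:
No Solution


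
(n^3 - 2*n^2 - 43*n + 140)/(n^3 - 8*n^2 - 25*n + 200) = (n^2 + 3*n - 28)/(n^2 - 3*n - 40)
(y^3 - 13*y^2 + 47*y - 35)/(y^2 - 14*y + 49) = (y^2 - 6*y + 5)/(y - 7)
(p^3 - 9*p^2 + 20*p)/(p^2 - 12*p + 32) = p*(p - 5)/(p - 8)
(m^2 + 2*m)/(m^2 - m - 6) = m/(m - 3)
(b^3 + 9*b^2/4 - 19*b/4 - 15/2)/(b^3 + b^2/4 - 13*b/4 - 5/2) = (b + 3)/(b + 1)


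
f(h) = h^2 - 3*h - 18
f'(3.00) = 3.00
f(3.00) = -18.00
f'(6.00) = 9.00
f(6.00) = 0.00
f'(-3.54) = -10.08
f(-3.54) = 5.15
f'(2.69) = 2.38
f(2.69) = -18.83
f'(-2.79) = -8.58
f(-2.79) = -1.85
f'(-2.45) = -7.90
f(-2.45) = -4.65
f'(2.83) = 2.66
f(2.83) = -18.48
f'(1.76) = 0.52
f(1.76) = -20.18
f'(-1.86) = -6.72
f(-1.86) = -8.96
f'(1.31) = -0.38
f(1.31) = -20.21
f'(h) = 2*h - 3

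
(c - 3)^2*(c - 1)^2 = c^4 - 8*c^3 + 22*c^2 - 24*c + 9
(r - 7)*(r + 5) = r^2 - 2*r - 35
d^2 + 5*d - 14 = (d - 2)*(d + 7)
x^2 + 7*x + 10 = (x + 2)*(x + 5)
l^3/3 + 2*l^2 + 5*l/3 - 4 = (l/3 + 1)*(l - 1)*(l + 4)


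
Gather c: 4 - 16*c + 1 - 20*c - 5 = -36*c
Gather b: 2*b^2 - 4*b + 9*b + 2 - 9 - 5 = 2*b^2 + 5*b - 12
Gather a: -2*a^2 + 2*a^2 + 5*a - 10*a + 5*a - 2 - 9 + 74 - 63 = 0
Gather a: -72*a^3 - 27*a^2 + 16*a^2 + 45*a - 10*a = -72*a^3 - 11*a^2 + 35*a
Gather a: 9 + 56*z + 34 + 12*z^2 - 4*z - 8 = 12*z^2 + 52*z + 35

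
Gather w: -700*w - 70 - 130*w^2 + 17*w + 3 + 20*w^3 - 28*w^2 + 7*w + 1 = 20*w^3 - 158*w^2 - 676*w - 66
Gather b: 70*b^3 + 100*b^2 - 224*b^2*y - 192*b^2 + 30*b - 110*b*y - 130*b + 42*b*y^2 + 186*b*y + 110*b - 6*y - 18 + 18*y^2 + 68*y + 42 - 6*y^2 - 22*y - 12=70*b^3 + b^2*(-224*y - 92) + b*(42*y^2 + 76*y + 10) + 12*y^2 + 40*y + 12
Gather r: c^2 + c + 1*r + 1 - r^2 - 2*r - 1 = c^2 + c - r^2 - r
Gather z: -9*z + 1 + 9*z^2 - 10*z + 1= 9*z^2 - 19*z + 2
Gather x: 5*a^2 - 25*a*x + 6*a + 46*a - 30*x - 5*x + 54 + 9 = 5*a^2 + 52*a + x*(-25*a - 35) + 63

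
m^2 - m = m*(m - 1)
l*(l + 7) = l^2 + 7*l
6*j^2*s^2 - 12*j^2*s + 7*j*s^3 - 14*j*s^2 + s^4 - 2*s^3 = s*(j + s)*(6*j + s)*(s - 2)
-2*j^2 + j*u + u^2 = (-j + u)*(2*j + u)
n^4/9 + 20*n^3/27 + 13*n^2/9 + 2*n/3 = n*(n/3 + 1)^2*(n + 2/3)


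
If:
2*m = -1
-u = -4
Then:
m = -1/2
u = 4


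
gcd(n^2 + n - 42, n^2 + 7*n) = n + 7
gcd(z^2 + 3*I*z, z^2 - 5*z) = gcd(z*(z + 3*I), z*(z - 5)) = z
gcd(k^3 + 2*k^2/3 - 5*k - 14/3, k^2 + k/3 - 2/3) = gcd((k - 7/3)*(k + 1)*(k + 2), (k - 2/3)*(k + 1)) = k + 1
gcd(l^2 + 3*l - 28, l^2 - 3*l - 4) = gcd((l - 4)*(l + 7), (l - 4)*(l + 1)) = l - 4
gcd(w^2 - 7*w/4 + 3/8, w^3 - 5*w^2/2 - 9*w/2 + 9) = w - 3/2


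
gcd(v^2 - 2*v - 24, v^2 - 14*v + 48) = v - 6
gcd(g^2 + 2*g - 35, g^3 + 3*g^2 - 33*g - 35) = g^2 + 2*g - 35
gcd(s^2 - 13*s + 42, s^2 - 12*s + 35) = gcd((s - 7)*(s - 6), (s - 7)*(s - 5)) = s - 7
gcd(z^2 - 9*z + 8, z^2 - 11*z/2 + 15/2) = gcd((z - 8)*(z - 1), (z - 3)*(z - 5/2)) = 1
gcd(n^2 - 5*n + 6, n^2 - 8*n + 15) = n - 3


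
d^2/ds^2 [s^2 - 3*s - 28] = 2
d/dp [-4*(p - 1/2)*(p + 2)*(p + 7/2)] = -12*p^2 - 40*p - 17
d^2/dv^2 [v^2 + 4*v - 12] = 2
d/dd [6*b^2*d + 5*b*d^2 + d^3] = 6*b^2 + 10*b*d + 3*d^2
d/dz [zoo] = 0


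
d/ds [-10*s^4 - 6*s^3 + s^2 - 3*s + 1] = -40*s^3 - 18*s^2 + 2*s - 3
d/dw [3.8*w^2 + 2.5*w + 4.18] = 7.6*w + 2.5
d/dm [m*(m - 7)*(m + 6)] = 3*m^2 - 2*m - 42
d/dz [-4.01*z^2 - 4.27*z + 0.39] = -8.02*z - 4.27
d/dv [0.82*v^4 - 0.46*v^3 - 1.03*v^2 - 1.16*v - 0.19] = 3.28*v^3 - 1.38*v^2 - 2.06*v - 1.16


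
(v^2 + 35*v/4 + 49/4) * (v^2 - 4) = v^4 + 35*v^3/4 + 33*v^2/4 - 35*v - 49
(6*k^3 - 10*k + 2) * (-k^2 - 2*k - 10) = -6*k^5 - 12*k^4 - 50*k^3 + 18*k^2 + 96*k - 20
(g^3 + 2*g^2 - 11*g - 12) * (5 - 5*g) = -5*g^4 - 5*g^3 + 65*g^2 + 5*g - 60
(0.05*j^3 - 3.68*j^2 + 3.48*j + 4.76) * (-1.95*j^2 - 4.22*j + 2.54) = -0.0975*j^5 + 6.965*j^4 + 8.8706*j^3 - 33.3148*j^2 - 11.248*j + 12.0904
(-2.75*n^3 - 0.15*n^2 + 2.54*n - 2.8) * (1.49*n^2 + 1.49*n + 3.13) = -4.0975*n^5 - 4.321*n^4 - 5.0464*n^3 - 0.8569*n^2 + 3.7782*n - 8.764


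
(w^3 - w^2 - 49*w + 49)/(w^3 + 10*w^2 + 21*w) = (w^2 - 8*w + 7)/(w*(w + 3))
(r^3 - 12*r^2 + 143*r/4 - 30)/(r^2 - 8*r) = r - 4 + 15/(4*r)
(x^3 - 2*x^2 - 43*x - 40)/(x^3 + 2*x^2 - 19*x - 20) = (x - 8)/(x - 4)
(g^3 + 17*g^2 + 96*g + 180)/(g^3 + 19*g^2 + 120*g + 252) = (g + 5)/(g + 7)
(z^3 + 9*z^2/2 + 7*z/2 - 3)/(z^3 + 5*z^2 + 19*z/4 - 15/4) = 2*(z + 2)/(2*z + 5)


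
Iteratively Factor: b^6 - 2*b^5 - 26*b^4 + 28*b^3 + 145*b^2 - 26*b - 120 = (b - 5)*(b^5 + 3*b^4 - 11*b^3 - 27*b^2 + 10*b + 24) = (b - 5)*(b - 1)*(b^4 + 4*b^3 - 7*b^2 - 34*b - 24) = (b - 5)*(b - 1)*(b + 4)*(b^3 - 7*b - 6) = (b - 5)*(b - 1)*(b + 1)*(b + 4)*(b^2 - b - 6) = (b - 5)*(b - 3)*(b - 1)*(b + 1)*(b + 4)*(b + 2)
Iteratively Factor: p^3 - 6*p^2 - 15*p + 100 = (p - 5)*(p^2 - p - 20) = (p - 5)^2*(p + 4)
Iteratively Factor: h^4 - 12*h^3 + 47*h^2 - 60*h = (h - 4)*(h^3 - 8*h^2 + 15*h) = (h - 5)*(h - 4)*(h^2 - 3*h) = (h - 5)*(h - 4)*(h - 3)*(h)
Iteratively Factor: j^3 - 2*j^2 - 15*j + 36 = (j + 4)*(j^2 - 6*j + 9) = (j - 3)*(j + 4)*(j - 3)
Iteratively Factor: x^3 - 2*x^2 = (x)*(x^2 - 2*x) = x^2*(x - 2)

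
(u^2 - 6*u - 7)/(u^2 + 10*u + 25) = (u^2 - 6*u - 7)/(u^2 + 10*u + 25)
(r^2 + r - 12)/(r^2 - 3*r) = (r + 4)/r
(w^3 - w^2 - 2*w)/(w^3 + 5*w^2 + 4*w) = (w - 2)/(w + 4)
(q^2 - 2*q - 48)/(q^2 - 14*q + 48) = (q + 6)/(q - 6)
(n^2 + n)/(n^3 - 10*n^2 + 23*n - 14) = n*(n + 1)/(n^3 - 10*n^2 + 23*n - 14)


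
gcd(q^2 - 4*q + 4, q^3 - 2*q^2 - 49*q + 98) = q - 2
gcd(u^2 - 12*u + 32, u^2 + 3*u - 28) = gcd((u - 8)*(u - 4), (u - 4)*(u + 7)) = u - 4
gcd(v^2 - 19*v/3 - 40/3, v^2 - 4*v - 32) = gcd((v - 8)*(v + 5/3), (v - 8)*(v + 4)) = v - 8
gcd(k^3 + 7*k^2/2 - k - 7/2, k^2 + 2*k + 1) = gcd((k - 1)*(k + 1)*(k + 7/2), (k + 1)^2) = k + 1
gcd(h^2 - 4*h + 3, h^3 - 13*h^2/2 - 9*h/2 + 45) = h - 3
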